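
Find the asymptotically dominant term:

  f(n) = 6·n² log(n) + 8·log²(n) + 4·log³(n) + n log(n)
6·n² log(n)

Looking at each term:
  - 6·n² log(n) is O(n² log n)
  - 8·log²(n) is O(log² n)
  - 4·log³(n) is O(log³ n)
  - n log(n) is O(n log n)

The term 6·n² log(n) (O(n² log n)) grows fastest and dominates all others.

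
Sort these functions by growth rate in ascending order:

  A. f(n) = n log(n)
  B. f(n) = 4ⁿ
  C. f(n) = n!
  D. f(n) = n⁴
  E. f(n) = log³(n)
E < A < D < B < C

Comparing growth rates:
E = log³(n) is O(log³ n)
A = n log(n) is O(n log n)
D = n⁴ is O(n⁴)
B = 4ⁿ is O(4ⁿ)
C = n! is O(n!)

Therefore, the order from slowest to fastest is: E < A < D < B < C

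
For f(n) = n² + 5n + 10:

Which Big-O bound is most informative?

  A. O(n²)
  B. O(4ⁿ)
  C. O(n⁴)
A

f(n) = n² + 5n + 10 is O(n²).
All listed options are valid Big-O bounds (upper bounds),
but O(n²) is the tightest (smallest valid bound).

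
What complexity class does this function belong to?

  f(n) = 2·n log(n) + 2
O(n log n)

The dominant term in 2·n log(n) + 2 is 2·n log(n), which is Θ(n log n).
Lower-order terms (2) are asymptotically negligible.
Constants are absorbed, so the tightest bound is O(n log n).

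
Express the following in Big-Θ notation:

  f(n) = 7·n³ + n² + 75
Θ(n³)

Order the terms by growth rate: 75 ≺ n² ≺ 7·n³.
The fastest-growing term 7·n³ dominates as n → ∞; dropping its constant factor gives Θ(n³).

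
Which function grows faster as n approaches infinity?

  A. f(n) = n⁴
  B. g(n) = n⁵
B

f(n) = n⁴ is O(n⁴), while g(n) = n⁵ is O(n⁵).
Since O(n⁵) grows faster than O(n⁴), g(n) dominates.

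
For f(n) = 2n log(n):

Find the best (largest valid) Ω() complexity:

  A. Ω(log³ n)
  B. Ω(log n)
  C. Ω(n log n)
C

f(n) = 2n log(n) is Ω(n log n).
All listed options are valid Big-Ω bounds (lower bounds),
but Ω(n log n) is the tightest (largest valid bound).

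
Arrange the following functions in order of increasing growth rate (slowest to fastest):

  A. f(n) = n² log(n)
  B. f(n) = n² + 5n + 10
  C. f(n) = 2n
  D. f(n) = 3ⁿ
C < B < A < D

Comparing growth rates:
C = 2n is O(n)
B = n² + 5n + 10 is O(n²)
A = n² log(n) is O(n² log n)
D = 3ⁿ is O(3ⁿ)

Therefore, the order from slowest to fastest is: C < B < A < D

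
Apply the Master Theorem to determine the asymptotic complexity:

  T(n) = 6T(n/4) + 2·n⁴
Θ(n⁴)

Master Theorem: a = 6, b = 4, f(n) = 2·n⁴.
Compute the critical exponent d = log₄(6) = 1.292.
Compare f(n) = Θ(n⁴) against n^d:
  k = 4 > d = 1.292, so f(n) = Ω(n^(d+ε)) — Case 3.
  Regularity: a·(n/b)^4/n^4 = a/b^4 = 6/256 < 1 ✓.
  The top-level work dominates: T(n) = Θ(f(n)) = Θ(n⁴).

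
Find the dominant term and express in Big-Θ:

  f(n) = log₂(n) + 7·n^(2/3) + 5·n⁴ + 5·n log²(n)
Θ(n⁴)

Order the terms by growth rate: log₂(n) ≺ 7·n^(2/3) ≺ 5·n log²(n) ≺ 5·n⁴.
The fastest-growing term 5·n⁴ dominates as n → ∞; dropping its constant factor gives Θ(n⁴).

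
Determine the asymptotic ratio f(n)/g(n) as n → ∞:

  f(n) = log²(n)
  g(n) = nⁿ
0

Since log²(n) (O(log² n)) grows slower than nⁿ (O(nⁿ)),
the ratio f(n)/g(n) → 0 as n → ∞.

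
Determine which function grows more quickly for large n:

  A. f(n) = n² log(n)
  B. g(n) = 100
A

f(n) = n² log(n) is O(n² log n), while g(n) = 100 is O(1).
Since O(n² log n) grows faster than O(1), f(n) dominates.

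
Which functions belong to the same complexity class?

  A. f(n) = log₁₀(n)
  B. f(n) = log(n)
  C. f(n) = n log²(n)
A and B

Examining each function:
  A. log₁₀(n) is O(log n)
  B. log(n) is O(log n)
  C. n log²(n) is O(n log² n)

Functions A and B both have the same complexity class.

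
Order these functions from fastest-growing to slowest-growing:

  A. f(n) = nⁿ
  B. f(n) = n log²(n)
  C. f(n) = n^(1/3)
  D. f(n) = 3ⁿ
A > D > B > C

Comparing growth rates:
A = nⁿ is O(nⁿ)
D = 3ⁿ is O(3ⁿ)
B = n log²(n) is O(n log² n)
C = n^(1/3) is O(n^(1/3))

Therefore, the order from fastest to slowest is: A > D > B > C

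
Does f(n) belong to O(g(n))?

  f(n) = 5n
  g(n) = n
True

f(n) = 5n and g(n) = n are both O(n).
Big-O permits equal growth rates (f ≤ c·g for some c), so f(n) = O(g(n)) is true.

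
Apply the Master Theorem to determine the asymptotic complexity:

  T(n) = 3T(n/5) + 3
Θ(n^log₅(3))

Master Theorem: a = 3, b = 5, f(n) = 3.
Compute the critical exponent d = log₅(3) = 0.683.
Compare f(n) = Θ(1) against n^d:
  k = 0 < d = 0.683, so f(n) = O(n^(d-ε)) — Case 1.
  The recursion cost dominates: T(n) = Θ(n^d) = Θ(n^log₅(3)).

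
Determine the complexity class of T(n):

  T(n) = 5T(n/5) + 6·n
Θ(n log n)

Master Theorem: a = 5, b = 5, f(n) = 6·n.
Compute the critical exponent d = log₅(5) = 1.
Compare f(n) = Θ(n) against n^d:
  k = 1 = d, so f(n) = Θ(n^d) — Case 2.
  Work is balanced across levels: T(n) = Θ(n^d log n) = Θ(n log n).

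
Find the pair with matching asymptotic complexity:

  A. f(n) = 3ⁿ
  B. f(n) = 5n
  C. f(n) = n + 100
B and C

Examining each function:
  A. 3ⁿ is O(3ⁿ)
  B. 5n is O(n)
  C. n + 100 is O(n)

Functions B and C both have the same complexity class.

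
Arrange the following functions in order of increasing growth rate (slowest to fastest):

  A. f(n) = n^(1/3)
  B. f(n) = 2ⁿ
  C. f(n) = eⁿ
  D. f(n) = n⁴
A < D < B < C

Comparing growth rates:
A = n^(1/3) is O(n^(1/3))
D = n⁴ is O(n⁴)
B = 2ⁿ is O(2ⁿ)
C = eⁿ is O(eⁿ)

Therefore, the order from slowest to fastest is: A < D < B < C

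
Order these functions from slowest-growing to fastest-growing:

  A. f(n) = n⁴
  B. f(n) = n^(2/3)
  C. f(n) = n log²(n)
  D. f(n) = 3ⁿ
B < C < A < D

Comparing growth rates:
B = n^(2/3) is O(n^(2/3))
C = n log²(n) is O(n log² n)
A = n⁴ is O(n⁴)
D = 3ⁿ is O(3ⁿ)

Therefore, the order from slowest to fastest is: B < C < A < D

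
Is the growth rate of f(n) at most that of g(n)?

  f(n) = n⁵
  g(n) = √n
False

f(n) = n⁵ is O(n⁵), and g(n) = √n is O(√n).
Since O(n⁵) grows faster than O(√n), f(n) = O(g(n)) is false.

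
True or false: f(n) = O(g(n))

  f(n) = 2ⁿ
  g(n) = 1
False

f(n) = 2ⁿ is O(2ⁿ), and g(n) = 1 is O(1).
Since O(2ⁿ) grows faster than O(1), f(n) = O(g(n)) is false.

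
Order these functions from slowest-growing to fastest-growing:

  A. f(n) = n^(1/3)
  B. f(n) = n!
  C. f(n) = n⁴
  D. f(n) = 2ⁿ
A < C < D < B

Comparing growth rates:
A = n^(1/3) is O(n^(1/3))
C = n⁴ is O(n⁴)
D = 2ⁿ is O(2ⁿ)
B = n! is O(n!)

Therefore, the order from slowest to fastest is: A < C < D < B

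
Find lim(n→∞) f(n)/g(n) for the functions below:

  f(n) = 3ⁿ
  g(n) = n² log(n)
∞

Since 3ⁿ (O(3ⁿ)) grows faster than n² log(n) (O(n² log n)),
the ratio f(n)/g(n) → ∞ as n → ∞.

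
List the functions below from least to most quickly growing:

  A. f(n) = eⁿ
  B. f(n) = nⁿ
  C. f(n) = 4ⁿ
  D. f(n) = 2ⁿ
D < A < C < B

Comparing growth rates:
D = 2ⁿ is O(2ⁿ)
A = eⁿ is O(eⁿ)
C = 4ⁿ is O(4ⁿ)
B = nⁿ is O(nⁿ)

Therefore, the order from slowest to fastest is: D < A < C < B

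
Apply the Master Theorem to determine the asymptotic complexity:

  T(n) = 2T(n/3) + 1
Θ(n^log₃(2))

Master Theorem: a = 2, b = 3, f(n) = 1.
Compute the critical exponent d = log₃(2) = 0.631.
Compare f(n) = Θ(1) against n^d:
  k = 0 < d = 0.631, so f(n) = O(n^(d-ε)) — Case 1.
  The recursion cost dominates: T(n) = Θ(n^d) = Θ(n^log₃(2)).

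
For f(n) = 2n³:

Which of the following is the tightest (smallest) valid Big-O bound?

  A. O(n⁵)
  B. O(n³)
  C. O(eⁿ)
B

f(n) = 2n³ is O(n³).
All listed options are valid Big-O bounds (upper bounds),
but O(n³) is the tightest (smallest valid bound).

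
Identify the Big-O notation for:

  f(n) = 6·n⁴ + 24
O(n⁴)

The dominant term in 6·n⁴ + 24 is 6·n⁴, which is Θ(n⁴).
Lower-order terms (24) are asymptotically negligible.
Constants are absorbed, so the tightest bound is O(n⁴).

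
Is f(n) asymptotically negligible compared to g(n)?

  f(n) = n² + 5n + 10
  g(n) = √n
False

f(n) = n² + 5n + 10 is O(n²), and g(n) = √n is O(√n).
Since O(n²) grows faster than or equal to O(√n), f(n) = o(g(n)) is false.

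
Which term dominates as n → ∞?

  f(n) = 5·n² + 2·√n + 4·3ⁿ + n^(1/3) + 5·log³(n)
4·3ⁿ

Looking at each term:
  - 5·n² is O(n²)
  - 2·√n is O(√n)
  - 4·3ⁿ is O(3ⁿ)
  - n^(1/3) is O(n^(1/3))
  - 5·log³(n) is O(log³ n)

The term 4·3ⁿ (O(3ⁿ)) grows fastest and dominates all others.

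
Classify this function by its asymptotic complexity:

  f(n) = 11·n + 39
O(n)

The dominant term in 11·n + 39 is 11·n, which is Θ(n).
Lower-order terms (39) are asymptotically negligible.
Constants are absorbed, so the tightest bound is O(n).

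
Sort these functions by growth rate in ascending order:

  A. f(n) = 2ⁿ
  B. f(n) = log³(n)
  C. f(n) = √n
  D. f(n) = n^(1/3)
B < D < C < A

Comparing growth rates:
B = log³(n) is O(log³ n)
D = n^(1/3) is O(n^(1/3))
C = √n is O(√n)
A = 2ⁿ is O(2ⁿ)

Therefore, the order from slowest to fastest is: B < D < C < A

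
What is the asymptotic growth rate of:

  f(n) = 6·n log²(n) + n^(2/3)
Θ(n log² n)

Order the terms by growth rate: n^(2/3) ≺ 6·n log²(n).
The fastest-growing term 6·n log²(n) dominates as n → ∞; dropping its constant factor gives Θ(n log² n).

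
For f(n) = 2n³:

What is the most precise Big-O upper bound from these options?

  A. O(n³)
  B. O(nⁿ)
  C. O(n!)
A

f(n) = 2n³ is O(n³).
All listed options are valid Big-O bounds (upper bounds),
but O(n³) is the tightest (smallest valid bound).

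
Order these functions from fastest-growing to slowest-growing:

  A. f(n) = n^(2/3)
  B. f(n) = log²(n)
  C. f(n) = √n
A > C > B

Comparing growth rates:
A = n^(2/3) is O(n^(2/3))
C = √n is O(√n)
B = log²(n) is O(log² n)

Therefore, the order from fastest to slowest is: A > C > B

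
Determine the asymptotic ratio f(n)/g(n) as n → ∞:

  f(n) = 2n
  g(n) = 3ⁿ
0

Since 2n (O(n)) grows slower than 3ⁿ (O(3ⁿ)),
the ratio f(n)/g(n) → 0 as n → ∞.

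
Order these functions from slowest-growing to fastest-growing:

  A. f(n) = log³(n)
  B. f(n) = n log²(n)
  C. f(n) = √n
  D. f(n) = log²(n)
D < A < C < B

Comparing growth rates:
D = log²(n) is O(log² n)
A = log³(n) is O(log³ n)
C = √n is O(√n)
B = n log²(n) is O(n log² n)

Therefore, the order from slowest to fastest is: D < A < C < B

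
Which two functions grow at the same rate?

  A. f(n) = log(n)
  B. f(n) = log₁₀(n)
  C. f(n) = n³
A and B

Examining each function:
  A. log(n) is O(log n)
  B. log₁₀(n) is O(log n)
  C. n³ is O(n³)

Functions A and B both have the same complexity class.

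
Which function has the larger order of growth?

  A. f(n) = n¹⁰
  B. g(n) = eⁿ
B

f(n) = n¹⁰ is O(n¹⁰), while g(n) = eⁿ is O(eⁿ).
Since O(eⁿ) grows faster than O(n¹⁰), g(n) dominates.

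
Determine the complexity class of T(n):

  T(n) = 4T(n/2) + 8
Θ(n²)

Master Theorem: a = 4, b = 2, f(n) = 8.
Compute the critical exponent d = log₂(4) = 2.
Compare f(n) = Θ(1) against n^d:
  k = 0 < d = 2, so f(n) = O(n^(d-ε)) — Case 1.
  The recursion cost dominates: T(n) = Θ(n^d) = Θ(n²).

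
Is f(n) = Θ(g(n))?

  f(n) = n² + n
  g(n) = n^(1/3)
False

f(n) = n² + n is O(n²), and g(n) = n^(1/3) is O(n^(1/3)).
Since they have different growth rates, f(n) = Θ(g(n)) is false.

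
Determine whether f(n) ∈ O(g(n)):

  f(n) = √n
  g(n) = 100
False

f(n) = √n is O(√n), and g(n) = 100 is O(1).
Since O(√n) grows faster than O(1), f(n) = O(g(n)) is false.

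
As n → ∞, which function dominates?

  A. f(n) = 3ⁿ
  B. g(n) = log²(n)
A

f(n) = 3ⁿ is O(3ⁿ), while g(n) = log²(n) is O(log² n).
Since O(3ⁿ) grows faster than O(log² n), f(n) dominates.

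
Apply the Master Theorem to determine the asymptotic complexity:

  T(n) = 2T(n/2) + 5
Θ(n)

Master Theorem: a = 2, b = 2, f(n) = 5.
Compute the critical exponent d = log₂(2) = 1.
Compare f(n) = Θ(1) against n^d:
  k = 0 < d = 1, so f(n) = O(n^(d-ε)) — Case 1.
  The recursion cost dominates: T(n) = Θ(n^d) = Θ(n).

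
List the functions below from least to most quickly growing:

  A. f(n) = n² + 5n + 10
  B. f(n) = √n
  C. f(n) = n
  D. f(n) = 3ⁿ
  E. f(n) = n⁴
B < C < A < E < D

Comparing growth rates:
B = √n is O(√n)
C = n is O(n)
A = n² + 5n + 10 is O(n²)
E = n⁴ is O(n⁴)
D = 3ⁿ is O(3ⁿ)

Therefore, the order from slowest to fastest is: B < C < A < E < D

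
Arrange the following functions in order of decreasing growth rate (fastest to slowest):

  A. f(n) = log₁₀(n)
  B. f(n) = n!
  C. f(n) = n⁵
B > C > A

Comparing growth rates:
B = n! is O(n!)
C = n⁵ is O(n⁵)
A = log₁₀(n) is O(log n)

Therefore, the order from fastest to slowest is: B > C > A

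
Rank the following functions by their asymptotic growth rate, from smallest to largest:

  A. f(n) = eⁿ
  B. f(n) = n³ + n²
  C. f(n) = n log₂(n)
C < B < A

Comparing growth rates:
C = n log₂(n) is O(n log n)
B = n³ + n² is O(n³)
A = eⁿ is O(eⁿ)

Therefore, the order from slowest to fastest is: C < B < A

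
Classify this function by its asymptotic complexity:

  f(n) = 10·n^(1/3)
O(n^(1/3))

The dominant term in 10·n^(1/3) is 10·n^(1/3), which is Θ(n^(1/3)).
Constants are absorbed, so the tightest bound is O(n^(1/3)).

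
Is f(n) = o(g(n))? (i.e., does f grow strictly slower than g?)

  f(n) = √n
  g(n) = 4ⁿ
True

f(n) = √n is O(√n), and g(n) = 4ⁿ is O(4ⁿ).
Since O(√n) grows strictly slower than O(4ⁿ), f(n) = o(g(n)) is true.
This means lim(n→∞) f(n)/g(n) = 0.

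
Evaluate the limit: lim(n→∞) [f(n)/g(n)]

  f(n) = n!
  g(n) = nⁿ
0

Since n! (O(n!)) grows slower than nⁿ (O(nⁿ)),
the ratio f(n)/g(n) → 0 as n → ∞.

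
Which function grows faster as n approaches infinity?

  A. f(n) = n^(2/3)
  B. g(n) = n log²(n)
B

f(n) = n^(2/3) is O(n^(2/3)), while g(n) = n log²(n) is O(n log² n).
Since O(n log² n) grows faster than O(n^(2/3)), g(n) dominates.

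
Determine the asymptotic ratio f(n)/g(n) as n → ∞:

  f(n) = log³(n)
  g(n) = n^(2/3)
0

Since log³(n) (O(log³ n)) grows slower than n^(2/3) (O(n^(2/3))),
the ratio f(n)/g(n) → 0 as n → ∞.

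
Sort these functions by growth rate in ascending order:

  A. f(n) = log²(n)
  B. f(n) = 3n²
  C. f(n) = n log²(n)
A < C < B

Comparing growth rates:
A = log²(n) is O(log² n)
C = n log²(n) is O(n log² n)
B = 3n² is O(n²)

Therefore, the order from slowest to fastest is: A < C < B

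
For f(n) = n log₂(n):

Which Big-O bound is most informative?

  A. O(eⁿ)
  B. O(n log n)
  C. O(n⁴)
B

f(n) = n log₂(n) is O(n log n).
All listed options are valid Big-O bounds (upper bounds),
but O(n log n) is the tightest (smallest valid bound).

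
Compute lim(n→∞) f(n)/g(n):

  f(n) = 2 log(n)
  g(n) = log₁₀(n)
log(100)

Since 2 log(n) and log₁₀(n) have the same growth rate (O(log n)),
the ratio converges to a constant: log(100).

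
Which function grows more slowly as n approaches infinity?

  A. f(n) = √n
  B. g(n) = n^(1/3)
B

f(n) = √n is O(√n), while g(n) = n^(1/3) is O(n^(1/3)).
Since O(n^(1/3)) grows slower than O(√n), g(n) is dominated.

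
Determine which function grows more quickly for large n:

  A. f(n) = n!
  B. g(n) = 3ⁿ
A

f(n) = n! is O(n!), while g(n) = 3ⁿ is O(3ⁿ).
Since O(n!) grows faster than O(3ⁿ), f(n) dominates.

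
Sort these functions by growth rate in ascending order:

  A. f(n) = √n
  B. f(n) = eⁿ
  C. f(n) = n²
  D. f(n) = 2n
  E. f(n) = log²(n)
E < A < D < C < B

Comparing growth rates:
E = log²(n) is O(log² n)
A = √n is O(√n)
D = 2n is O(n)
C = n² is O(n²)
B = eⁿ is O(eⁿ)

Therefore, the order from slowest to fastest is: E < A < D < C < B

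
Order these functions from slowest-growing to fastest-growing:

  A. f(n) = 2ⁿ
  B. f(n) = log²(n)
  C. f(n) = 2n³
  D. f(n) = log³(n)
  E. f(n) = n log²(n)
B < D < E < C < A

Comparing growth rates:
B = log²(n) is O(log² n)
D = log³(n) is O(log³ n)
E = n log²(n) is O(n log² n)
C = 2n³ is O(n³)
A = 2ⁿ is O(2ⁿ)

Therefore, the order from slowest to fastest is: B < D < E < C < A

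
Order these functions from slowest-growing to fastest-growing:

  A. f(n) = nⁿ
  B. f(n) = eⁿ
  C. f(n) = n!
B < C < A

Comparing growth rates:
B = eⁿ is O(eⁿ)
C = n! is O(n!)
A = nⁿ is O(nⁿ)

Therefore, the order from slowest to fastest is: B < C < A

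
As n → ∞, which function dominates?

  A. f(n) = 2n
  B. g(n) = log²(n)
A

f(n) = 2n is O(n), while g(n) = log²(n) is O(log² n).
Since O(n) grows faster than O(log² n), f(n) dominates.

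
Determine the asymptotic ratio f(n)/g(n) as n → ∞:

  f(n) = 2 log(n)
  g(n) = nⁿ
0

Since 2 log(n) (O(log n)) grows slower than nⁿ (O(nⁿ)),
the ratio f(n)/g(n) → 0 as n → ∞.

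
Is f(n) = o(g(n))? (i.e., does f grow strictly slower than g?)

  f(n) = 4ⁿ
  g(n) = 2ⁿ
False

f(n) = 4ⁿ is O(4ⁿ), and g(n) = 2ⁿ is O(2ⁿ).
Since O(4ⁿ) grows faster than or equal to O(2ⁿ), f(n) = o(g(n)) is false.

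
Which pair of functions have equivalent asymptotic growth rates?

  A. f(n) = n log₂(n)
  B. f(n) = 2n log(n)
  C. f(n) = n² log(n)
A and B

Examining each function:
  A. n log₂(n) is O(n log n)
  B. 2n log(n) is O(n log n)
  C. n² log(n) is O(n² log n)

Functions A and B both have the same complexity class.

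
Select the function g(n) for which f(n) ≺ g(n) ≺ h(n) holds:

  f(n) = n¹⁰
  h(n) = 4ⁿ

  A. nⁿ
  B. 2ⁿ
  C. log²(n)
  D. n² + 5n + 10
B

We need g(n) with n¹⁰ = o(g(n)) and g(n) = o(4ⁿ), i.e. O(n¹⁰) ≺ g ≺ O(4ⁿ).
Check each option:
  A. nⁿ — O(nⁿ) does not grow strictly slower than h(n)
  B. 2ⁿ — O(2ⁿ) is strictly between O(n¹⁰) and O(4ⁿ) ✓
  C. log²(n) — O(log² n) does not grow strictly faster than f(n)
  D. n² + 5n + 10 — O(n²) does not grow strictly faster than f(n)

Only option B (2ⁿ) lies strictly between.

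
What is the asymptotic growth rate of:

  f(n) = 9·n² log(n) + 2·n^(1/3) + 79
Θ(n² log n)

Order the terms by growth rate: 79 ≺ 2·n^(1/3) ≺ 9·n² log(n).
The fastest-growing term 9·n² log(n) dominates as n → ∞; dropping its constant factor gives Θ(n² log n).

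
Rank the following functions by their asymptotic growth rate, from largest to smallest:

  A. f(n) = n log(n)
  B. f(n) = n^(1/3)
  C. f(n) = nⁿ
C > A > B

Comparing growth rates:
C = nⁿ is O(nⁿ)
A = n log(n) is O(n log n)
B = n^(1/3) is O(n^(1/3))

Therefore, the order from fastest to slowest is: C > A > B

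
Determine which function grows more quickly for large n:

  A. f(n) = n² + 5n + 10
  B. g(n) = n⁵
B

f(n) = n² + 5n + 10 is O(n²), while g(n) = n⁵ is O(n⁵).
Since O(n⁵) grows faster than O(n²), g(n) dominates.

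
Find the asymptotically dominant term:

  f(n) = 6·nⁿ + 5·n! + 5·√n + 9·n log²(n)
6·nⁿ

Looking at each term:
  - 6·nⁿ is O(nⁿ)
  - 5·n! is O(n!)
  - 5·√n is O(√n)
  - 9·n log²(n) is O(n log² n)

The term 6·nⁿ (O(nⁿ)) grows fastest and dominates all others.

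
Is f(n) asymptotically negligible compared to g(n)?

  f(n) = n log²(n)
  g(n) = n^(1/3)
False

f(n) = n log²(n) is O(n log² n), and g(n) = n^(1/3) is O(n^(1/3)).
Since O(n log² n) grows faster than or equal to O(n^(1/3)), f(n) = o(g(n)) is false.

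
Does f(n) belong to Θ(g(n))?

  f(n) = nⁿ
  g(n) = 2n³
False

f(n) = nⁿ is O(nⁿ), and g(n) = 2n³ is O(n³).
Since they have different growth rates, f(n) = Θ(g(n)) is false.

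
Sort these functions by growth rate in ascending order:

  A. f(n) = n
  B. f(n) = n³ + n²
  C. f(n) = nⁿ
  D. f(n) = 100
D < A < B < C

Comparing growth rates:
D = 100 is O(1)
A = n is O(n)
B = n³ + n² is O(n³)
C = nⁿ is O(nⁿ)

Therefore, the order from slowest to fastest is: D < A < B < C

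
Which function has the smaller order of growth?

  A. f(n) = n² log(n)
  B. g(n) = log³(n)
B

f(n) = n² log(n) is O(n² log n), while g(n) = log³(n) is O(log³ n).
Since O(log³ n) grows slower than O(n² log n), g(n) is dominated.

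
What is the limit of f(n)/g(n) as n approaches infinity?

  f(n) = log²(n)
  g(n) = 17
∞

Since log²(n) (O(log² n)) grows faster than 17 (O(1)),
the ratio f(n)/g(n) → ∞ as n → ∞.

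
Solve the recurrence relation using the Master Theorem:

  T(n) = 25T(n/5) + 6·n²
Θ(n² log n)

Master Theorem: a = 25, b = 5, f(n) = 6·n².
Compute the critical exponent d = log₅(25) = 2.
Compare f(n) = Θ(n²) against n^d:
  k = 2 = d, so f(n) = Θ(n^d) — Case 2.
  Work is balanced across levels: T(n) = Θ(n^d log n) = Θ(n² log n).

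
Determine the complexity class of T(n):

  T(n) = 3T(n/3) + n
Θ(n log n)

Master Theorem: a = 3, b = 3, f(n) = n.
Compute the critical exponent d = log₃(3) = 1.
Compare f(n) = Θ(n) against n^d:
  k = 1 = d, so f(n) = Θ(n^d) — Case 2.
  Work is balanced across levels: T(n) = Θ(n^d log n) = Θ(n log n).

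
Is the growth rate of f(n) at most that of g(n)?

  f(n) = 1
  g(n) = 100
True

f(n) = 1 and g(n) = 100 are both O(1).
Big-O permits equal growth rates (f ≤ c·g for some c), so f(n) = O(g(n)) is true.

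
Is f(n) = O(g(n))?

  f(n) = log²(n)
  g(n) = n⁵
True

f(n) = log²(n) is O(log² n), and g(n) = n⁵ is O(n⁵).
Since O(log² n) ⊆ O(n⁵) (f grows no faster than g), f(n) = O(g(n)) is true.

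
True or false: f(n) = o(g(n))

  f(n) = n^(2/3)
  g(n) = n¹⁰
True

f(n) = n^(2/3) is O(n^(2/3)), and g(n) = n¹⁰ is O(n¹⁰).
Since O(n^(2/3)) grows strictly slower than O(n¹⁰), f(n) = o(g(n)) is true.
This means lim(n→∞) f(n)/g(n) = 0.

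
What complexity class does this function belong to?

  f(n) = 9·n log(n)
O(n log n)

The dominant term in 9·n log(n) is 9·n log(n), which is Θ(n log n).
Constants are absorbed, so the tightest bound is O(n log n).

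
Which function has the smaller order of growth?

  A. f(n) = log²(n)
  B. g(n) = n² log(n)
A

f(n) = log²(n) is O(log² n), while g(n) = n² log(n) is O(n² log n).
Since O(log² n) grows slower than O(n² log n), f(n) is dominated.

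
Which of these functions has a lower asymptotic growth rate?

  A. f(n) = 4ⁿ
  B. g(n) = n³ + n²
B

f(n) = 4ⁿ is O(4ⁿ), while g(n) = n³ + n² is O(n³).
Since O(n³) grows slower than O(4ⁿ), g(n) is dominated.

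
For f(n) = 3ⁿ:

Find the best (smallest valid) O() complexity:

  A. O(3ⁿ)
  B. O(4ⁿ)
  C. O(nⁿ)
A

f(n) = 3ⁿ is O(3ⁿ).
All listed options are valid Big-O bounds (upper bounds),
but O(3ⁿ) is the tightest (smallest valid bound).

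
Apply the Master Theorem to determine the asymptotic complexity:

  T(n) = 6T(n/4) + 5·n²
Θ(n²)

Master Theorem: a = 6, b = 4, f(n) = 5·n².
Compute the critical exponent d = log₄(6) = 1.292.
Compare f(n) = Θ(n²) against n^d:
  k = 2 > d = 1.292, so f(n) = Ω(n^(d+ε)) — Case 3.
  Regularity: a·(n/b)^2/n^2 = a/b^2 = 6/16 < 1 ✓.
  The top-level work dominates: T(n) = Θ(f(n)) = Θ(n²).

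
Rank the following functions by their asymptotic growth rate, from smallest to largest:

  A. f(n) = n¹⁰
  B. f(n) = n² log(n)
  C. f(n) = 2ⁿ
B < A < C

Comparing growth rates:
B = n² log(n) is O(n² log n)
A = n¹⁰ is O(n¹⁰)
C = 2ⁿ is O(2ⁿ)

Therefore, the order from slowest to fastest is: B < A < C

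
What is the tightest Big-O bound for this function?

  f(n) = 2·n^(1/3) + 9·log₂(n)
O(n^(1/3))

The dominant term in 2·n^(1/3) + 9·log₂(n) is 2·n^(1/3), which is Θ(n^(1/3)).
Lower-order terms (9·log₂(n)) are asymptotically negligible.
Constants are absorbed, so the tightest bound is O(n^(1/3)).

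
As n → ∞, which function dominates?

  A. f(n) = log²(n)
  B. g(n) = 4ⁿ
B

f(n) = log²(n) is O(log² n), while g(n) = 4ⁿ is O(4ⁿ).
Since O(4ⁿ) grows faster than O(log² n), g(n) dominates.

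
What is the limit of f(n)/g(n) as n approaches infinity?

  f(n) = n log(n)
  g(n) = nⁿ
0

Since n log(n) (O(n log n)) grows slower than nⁿ (O(nⁿ)),
the ratio f(n)/g(n) → 0 as n → ∞.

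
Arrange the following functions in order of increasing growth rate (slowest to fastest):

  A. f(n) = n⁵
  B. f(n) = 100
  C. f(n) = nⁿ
B < A < C

Comparing growth rates:
B = 100 is O(1)
A = n⁵ is O(n⁵)
C = nⁿ is O(nⁿ)

Therefore, the order from slowest to fastest is: B < A < C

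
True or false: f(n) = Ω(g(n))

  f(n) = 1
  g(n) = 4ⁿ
False

f(n) = 1 is O(1), and g(n) = 4ⁿ is O(4ⁿ).
Since O(1) grows slower than O(4ⁿ), f(n) = Ω(g(n)) is false.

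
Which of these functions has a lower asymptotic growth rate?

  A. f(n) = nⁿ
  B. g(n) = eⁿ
B

f(n) = nⁿ is O(nⁿ), while g(n) = eⁿ is O(eⁿ).
Since O(eⁿ) grows slower than O(nⁿ), g(n) is dominated.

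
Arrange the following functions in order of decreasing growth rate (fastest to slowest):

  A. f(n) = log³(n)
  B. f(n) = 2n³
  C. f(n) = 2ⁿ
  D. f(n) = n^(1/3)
C > B > D > A

Comparing growth rates:
C = 2ⁿ is O(2ⁿ)
B = 2n³ is O(n³)
D = n^(1/3) is O(n^(1/3))
A = log³(n) is O(log³ n)

Therefore, the order from fastest to slowest is: C > B > D > A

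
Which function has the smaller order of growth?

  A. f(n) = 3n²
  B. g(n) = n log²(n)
B

f(n) = 3n² is O(n²), while g(n) = n log²(n) is O(n log² n).
Since O(n log² n) grows slower than O(n²), g(n) is dominated.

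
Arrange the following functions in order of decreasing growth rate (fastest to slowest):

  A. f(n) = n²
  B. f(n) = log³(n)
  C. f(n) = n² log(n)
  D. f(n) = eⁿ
D > C > A > B

Comparing growth rates:
D = eⁿ is O(eⁿ)
C = n² log(n) is O(n² log n)
A = n² is O(n²)
B = log³(n) is O(log³ n)

Therefore, the order from fastest to slowest is: D > C > A > B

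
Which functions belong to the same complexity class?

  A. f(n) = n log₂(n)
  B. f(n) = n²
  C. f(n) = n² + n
B and C

Examining each function:
  A. n log₂(n) is O(n log n)
  B. n² is O(n²)
  C. n² + n is O(n²)

Functions B and C both have the same complexity class.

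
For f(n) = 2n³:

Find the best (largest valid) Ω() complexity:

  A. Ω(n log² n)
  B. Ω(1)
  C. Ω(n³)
C

f(n) = 2n³ is Ω(n³).
All listed options are valid Big-Ω bounds (lower bounds),
but Ω(n³) is the tightest (largest valid bound).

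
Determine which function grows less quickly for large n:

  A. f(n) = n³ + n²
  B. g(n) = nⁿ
A

f(n) = n³ + n² is O(n³), while g(n) = nⁿ is O(nⁿ).
Since O(n³) grows slower than O(nⁿ), f(n) is dominated.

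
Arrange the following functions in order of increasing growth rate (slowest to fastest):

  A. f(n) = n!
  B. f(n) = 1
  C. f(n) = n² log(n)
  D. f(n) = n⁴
B < C < D < A

Comparing growth rates:
B = 1 is O(1)
C = n² log(n) is O(n² log n)
D = n⁴ is O(n⁴)
A = n! is O(n!)

Therefore, the order from slowest to fastest is: B < C < D < A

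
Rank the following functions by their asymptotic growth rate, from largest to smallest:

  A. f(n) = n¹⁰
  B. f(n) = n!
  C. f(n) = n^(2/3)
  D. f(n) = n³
B > A > D > C

Comparing growth rates:
B = n! is O(n!)
A = n¹⁰ is O(n¹⁰)
D = n³ is O(n³)
C = n^(2/3) is O(n^(2/3))

Therefore, the order from fastest to slowest is: B > A > D > C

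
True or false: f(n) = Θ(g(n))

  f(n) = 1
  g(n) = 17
True

f(n) = 1 and g(n) = 17 are both O(1).
Since they have the same asymptotic growth rate, f(n) = Θ(g(n)) is true.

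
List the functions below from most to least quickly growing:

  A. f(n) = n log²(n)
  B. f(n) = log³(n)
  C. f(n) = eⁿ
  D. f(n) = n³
C > D > A > B

Comparing growth rates:
C = eⁿ is O(eⁿ)
D = n³ is O(n³)
A = n log²(n) is O(n log² n)
B = log³(n) is O(log³ n)

Therefore, the order from fastest to slowest is: C > D > A > B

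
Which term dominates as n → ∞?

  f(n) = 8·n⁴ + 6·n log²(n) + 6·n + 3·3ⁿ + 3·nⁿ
3·nⁿ

Looking at each term:
  - 8·n⁴ is O(n⁴)
  - 6·n log²(n) is O(n log² n)
  - 6·n is O(n)
  - 3·3ⁿ is O(3ⁿ)
  - 3·nⁿ is O(nⁿ)

The term 3·nⁿ (O(nⁿ)) grows fastest and dominates all others.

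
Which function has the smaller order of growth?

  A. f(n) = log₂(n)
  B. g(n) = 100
B

f(n) = log₂(n) is O(log n), while g(n) = 100 is O(1).
Since O(1) grows slower than O(log n), g(n) is dominated.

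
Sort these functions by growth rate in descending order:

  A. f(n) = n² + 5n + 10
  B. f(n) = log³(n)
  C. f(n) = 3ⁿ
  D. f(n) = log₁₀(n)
C > A > B > D

Comparing growth rates:
C = 3ⁿ is O(3ⁿ)
A = n² + 5n + 10 is O(n²)
B = log³(n) is O(log³ n)
D = log₁₀(n) is O(log n)

Therefore, the order from fastest to slowest is: C > A > B > D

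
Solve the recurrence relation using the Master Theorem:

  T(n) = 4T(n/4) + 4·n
Θ(n log n)

Master Theorem: a = 4, b = 4, f(n) = 4·n.
Compute the critical exponent d = log₄(4) = 1.
Compare f(n) = Θ(n) against n^d:
  k = 1 = d, so f(n) = Θ(n^d) — Case 2.
  Work is balanced across levels: T(n) = Θ(n^d log n) = Θ(n log n).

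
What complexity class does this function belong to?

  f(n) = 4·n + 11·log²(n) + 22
O(n)

The dominant term in 4·n + 11·log²(n) + 22 is 4·n, which is Θ(n).
Lower-order terms (11·log²(n), 22) are asymptotically negligible.
Constants are absorbed, so the tightest bound is O(n).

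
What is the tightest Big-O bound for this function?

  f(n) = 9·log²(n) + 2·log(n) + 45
O(log² n)

The dominant term in 9·log²(n) + 2·log(n) + 45 is 9·log²(n), which is Θ(log² n).
Lower-order terms (2·log(n), 45) are asymptotically negligible.
Constants are absorbed, so the tightest bound is O(log² n).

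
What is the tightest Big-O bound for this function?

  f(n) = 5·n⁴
O(n⁴)

The dominant term in 5·n⁴ is 5·n⁴, which is Θ(n⁴).
Constants are absorbed, so the tightest bound is O(n⁴).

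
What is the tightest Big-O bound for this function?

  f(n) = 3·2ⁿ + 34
O(2ⁿ)

The dominant term in 3·2ⁿ + 34 is 3·2ⁿ, which is Θ(2ⁿ).
Lower-order terms (34) are asymptotically negligible.
Constants are absorbed, so the tightest bound is O(2ⁿ).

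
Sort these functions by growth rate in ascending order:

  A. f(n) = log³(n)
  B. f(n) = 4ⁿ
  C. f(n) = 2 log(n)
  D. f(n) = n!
C < A < B < D

Comparing growth rates:
C = 2 log(n) is O(log n)
A = log³(n) is O(log³ n)
B = 4ⁿ is O(4ⁿ)
D = n! is O(n!)

Therefore, the order from slowest to fastest is: C < A < B < D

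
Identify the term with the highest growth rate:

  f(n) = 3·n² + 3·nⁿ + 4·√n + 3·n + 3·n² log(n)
3·nⁿ

Looking at each term:
  - 3·n² is O(n²)
  - 3·nⁿ is O(nⁿ)
  - 4·√n is O(√n)
  - 3·n is O(n)
  - 3·n² log(n) is O(n² log n)

The term 3·nⁿ (O(nⁿ)) grows fastest and dominates all others.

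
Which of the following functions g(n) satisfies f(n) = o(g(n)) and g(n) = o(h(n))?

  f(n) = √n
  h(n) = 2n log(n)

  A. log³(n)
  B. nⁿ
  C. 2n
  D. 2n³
C

We need g(n) with √n = o(g(n)) and g(n) = o(2n log(n)), i.e. O(√n) ≺ g ≺ O(n log n).
Check each option:
  A. log³(n) — O(log³ n) does not grow strictly faster than f(n)
  B. nⁿ — O(nⁿ) does not grow strictly slower than h(n)
  C. 2n — O(n) is strictly between O(√n) and O(n log n) ✓
  D. 2n³ — O(n³) does not grow strictly slower than h(n)

Only option C (2n) lies strictly between.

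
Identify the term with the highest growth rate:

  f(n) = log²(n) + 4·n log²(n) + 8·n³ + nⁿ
nⁿ

Looking at each term:
  - log²(n) is O(log² n)
  - 4·n log²(n) is O(n log² n)
  - 8·n³ is O(n³)
  - nⁿ is O(nⁿ)

The term nⁿ (O(nⁿ)) grows fastest and dominates all others.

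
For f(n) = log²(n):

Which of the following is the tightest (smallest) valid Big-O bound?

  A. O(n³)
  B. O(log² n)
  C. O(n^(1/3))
B

f(n) = log²(n) is O(log² n).
All listed options are valid Big-O bounds (upper bounds),
but O(log² n) is the tightest (smallest valid bound).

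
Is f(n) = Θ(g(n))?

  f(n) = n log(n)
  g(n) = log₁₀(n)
False

f(n) = n log(n) is O(n log n), and g(n) = log₁₀(n) is O(log n).
Since they have different growth rates, f(n) = Θ(g(n)) is false.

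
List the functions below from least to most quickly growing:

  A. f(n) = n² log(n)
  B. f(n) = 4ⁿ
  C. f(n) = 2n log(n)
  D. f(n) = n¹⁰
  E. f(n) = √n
E < C < A < D < B

Comparing growth rates:
E = √n is O(√n)
C = 2n log(n) is O(n log n)
A = n² log(n) is O(n² log n)
D = n¹⁰ is O(n¹⁰)
B = 4ⁿ is O(4ⁿ)

Therefore, the order from slowest to fastest is: E < C < A < D < B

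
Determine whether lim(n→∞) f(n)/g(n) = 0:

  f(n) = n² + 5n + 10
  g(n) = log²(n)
False

f(n) = n² + 5n + 10 is O(n²), and g(n) = log²(n) is O(log² n).
Since O(n²) grows faster than or equal to O(log² n), f(n) = o(g(n)) is false.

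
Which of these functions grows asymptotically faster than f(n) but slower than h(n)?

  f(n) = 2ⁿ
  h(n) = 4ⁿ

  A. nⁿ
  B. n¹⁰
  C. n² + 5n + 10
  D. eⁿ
D

We need g(n) with 2ⁿ = o(g(n)) and g(n) = o(4ⁿ), i.e. O(2ⁿ) ≺ g ≺ O(4ⁿ).
Check each option:
  A. nⁿ — O(nⁿ) does not grow strictly slower than h(n)
  B. n¹⁰ — O(n¹⁰) does not grow strictly faster than f(n)
  C. n² + 5n + 10 — O(n²) does not grow strictly faster than f(n)
  D. eⁿ — O(eⁿ) is strictly between O(2ⁿ) and O(4ⁿ) ✓

Only option D (eⁿ) lies strictly between.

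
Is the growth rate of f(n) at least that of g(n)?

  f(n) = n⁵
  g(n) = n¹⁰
False

f(n) = n⁵ is O(n⁵), and g(n) = n¹⁰ is O(n¹⁰).
Since O(n⁵) grows slower than O(n¹⁰), f(n) = Ω(g(n)) is false.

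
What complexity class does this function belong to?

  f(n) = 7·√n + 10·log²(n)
O(√n)

The dominant term in 7·√n + 10·log²(n) is 7·√n, which is Θ(√n).
Lower-order terms (10·log²(n)) are asymptotically negligible.
Constants are absorbed, so the tightest bound is O(√n).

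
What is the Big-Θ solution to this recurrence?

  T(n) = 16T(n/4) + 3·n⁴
Θ(n⁴)

Master Theorem: a = 16, b = 4, f(n) = 3·n⁴.
Compute the critical exponent d = log₄(16) = 2.
Compare f(n) = Θ(n⁴) against n^d:
  k = 4 > d = 2, so f(n) = Ω(n^(d+ε)) — Case 3.
  Regularity: a·(n/b)^4/n^4 = a/b^4 = 16/256 < 1 ✓.
  The top-level work dominates: T(n) = Θ(f(n)) = Θ(n⁴).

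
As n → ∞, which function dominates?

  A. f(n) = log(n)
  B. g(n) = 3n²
B

f(n) = log(n) is O(log n), while g(n) = 3n² is O(n²).
Since O(n²) grows faster than O(log n), g(n) dominates.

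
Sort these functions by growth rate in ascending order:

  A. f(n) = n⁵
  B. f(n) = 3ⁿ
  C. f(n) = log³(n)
C < A < B

Comparing growth rates:
C = log³(n) is O(log³ n)
A = n⁵ is O(n⁵)
B = 3ⁿ is O(3ⁿ)

Therefore, the order from slowest to fastest is: C < A < B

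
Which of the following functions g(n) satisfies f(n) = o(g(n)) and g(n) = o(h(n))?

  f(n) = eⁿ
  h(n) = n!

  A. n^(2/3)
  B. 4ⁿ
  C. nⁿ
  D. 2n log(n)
B

We need g(n) with eⁿ = o(g(n)) and g(n) = o(n!), i.e. O(eⁿ) ≺ g ≺ O(n!).
Check each option:
  A. n^(2/3) — O(n^(2/3)) does not grow strictly faster than f(n)
  B. 4ⁿ — O(4ⁿ) is strictly between O(eⁿ) and O(n!) ✓
  C. nⁿ — O(nⁿ) does not grow strictly slower than h(n)
  D. 2n log(n) — O(n log n) does not grow strictly faster than f(n)

Only option B (4ⁿ) lies strictly between.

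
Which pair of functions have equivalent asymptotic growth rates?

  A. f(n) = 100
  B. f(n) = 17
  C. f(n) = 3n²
A and B

Examining each function:
  A. 100 is O(1)
  B. 17 is O(1)
  C. 3n² is O(n²)

Functions A and B both have the same complexity class.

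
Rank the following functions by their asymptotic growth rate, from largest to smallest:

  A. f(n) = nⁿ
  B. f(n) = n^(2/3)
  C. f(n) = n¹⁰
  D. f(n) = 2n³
A > C > D > B

Comparing growth rates:
A = nⁿ is O(nⁿ)
C = n¹⁰ is O(n¹⁰)
D = 2n³ is O(n³)
B = n^(2/3) is O(n^(2/3))

Therefore, the order from fastest to slowest is: A > C > D > B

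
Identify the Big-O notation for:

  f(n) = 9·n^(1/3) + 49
O(n^(1/3))

The dominant term in 9·n^(1/3) + 49 is 9·n^(1/3), which is Θ(n^(1/3)).
Lower-order terms (49) are asymptotically negligible.
Constants are absorbed, so the tightest bound is O(n^(1/3)).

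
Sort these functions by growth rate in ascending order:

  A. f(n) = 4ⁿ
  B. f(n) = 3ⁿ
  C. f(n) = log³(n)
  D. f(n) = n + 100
C < D < B < A

Comparing growth rates:
C = log³(n) is O(log³ n)
D = n + 100 is O(n)
B = 3ⁿ is O(3ⁿ)
A = 4ⁿ is O(4ⁿ)

Therefore, the order from slowest to fastest is: C < D < B < A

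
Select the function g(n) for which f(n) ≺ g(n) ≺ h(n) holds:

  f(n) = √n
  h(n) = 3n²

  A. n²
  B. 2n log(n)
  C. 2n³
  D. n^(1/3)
B

We need g(n) with √n = o(g(n)) and g(n) = o(3n²), i.e. O(√n) ≺ g ≺ O(n²).
Check each option:
  A. n² — O(n²) does not grow strictly slower than h(n)
  B. 2n log(n) — O(n log n) is strictly between O(√n) and O(n²) ✓
  C. 2n³ — O(n³) does not grow strictly slower than h(n)
  D. n^(1/3) — O(n^(1/3)) does not grow strictly faster than f(n)

Only option B (2n log(n)) lies strictly between.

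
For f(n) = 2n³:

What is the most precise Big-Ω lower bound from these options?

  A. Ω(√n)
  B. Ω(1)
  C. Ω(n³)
C

f(n) = 2n³ is Ω(n³).
All listed options are valid Big-Ω bounds (lower bounds),
but Ω(n³) is the tightest (largest valid bound).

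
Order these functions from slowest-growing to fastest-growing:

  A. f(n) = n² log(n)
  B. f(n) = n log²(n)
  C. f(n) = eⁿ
B < A < C

Comparing growth rates:
B = n log²(n) is O(n log² n)
A = n² log(n) is O(n² log n)
C = eⁿ is O(eⁿ)

Therefore, the order from slowest to fastest is: B < A < C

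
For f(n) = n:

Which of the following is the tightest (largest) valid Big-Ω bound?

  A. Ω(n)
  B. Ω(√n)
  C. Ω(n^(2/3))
A

f(n) = n is Ω(n).
All listed options are valid Big-Ω bounds (lower bounds),
but Ω(n) is the tightest (largest valid bound).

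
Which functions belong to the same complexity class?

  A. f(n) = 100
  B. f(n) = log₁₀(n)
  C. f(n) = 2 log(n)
B and C

Examining each function:
  A. 100 is O(1)
  B. log₁₀(n) is O(log n)
  C. 2 log(n) is O(log n)

Functions B and C both have the same complexity class.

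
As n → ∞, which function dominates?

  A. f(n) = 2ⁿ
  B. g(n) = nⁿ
B

f(n) = 2ⁿ is O(2ⁿ), while g(n) = nⁿ is O(nⁿ).
Since O(nⁿ) grows faster than O(2ⁿ), g(n) dominates.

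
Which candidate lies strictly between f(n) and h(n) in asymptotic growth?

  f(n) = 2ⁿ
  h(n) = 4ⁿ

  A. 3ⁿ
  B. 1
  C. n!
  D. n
A

We need g(n) with 2ⁿ = o(g(n)) and g(n) = o(4ⁿ), i.e. O(2ⁿ) ≺ g ≺ O(4ⁿ).
Check each option:
  A. 3ⁿ — O(3ⁿ) is strictly between O(2ⁿ) and O(4ⁿ) ✓
  B. 1 — O(1) does not grow strictly faster than f(n)
  C. n! — O(n!) does not grow strictly slower than h(n)
  D. n — O(n) does not grow strictly faster than f(n)

Only option A (3ⁿ) lies strictly between.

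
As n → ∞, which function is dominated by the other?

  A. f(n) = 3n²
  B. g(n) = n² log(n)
A

f(n) = 3n² is O(n²), while g(n) = n² log(n) is O(n² log n).
Since O(n²) grows slower than O(n² log n), f(n) is dominated.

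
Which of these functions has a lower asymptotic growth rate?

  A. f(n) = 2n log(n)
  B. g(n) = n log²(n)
A

f(n) = 2n log(n) is O(n log n), while g(n) = n log²(n) is O(n log² n).
Since O(n log n) grows slower than O(n log² n), f(n) is dominated.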